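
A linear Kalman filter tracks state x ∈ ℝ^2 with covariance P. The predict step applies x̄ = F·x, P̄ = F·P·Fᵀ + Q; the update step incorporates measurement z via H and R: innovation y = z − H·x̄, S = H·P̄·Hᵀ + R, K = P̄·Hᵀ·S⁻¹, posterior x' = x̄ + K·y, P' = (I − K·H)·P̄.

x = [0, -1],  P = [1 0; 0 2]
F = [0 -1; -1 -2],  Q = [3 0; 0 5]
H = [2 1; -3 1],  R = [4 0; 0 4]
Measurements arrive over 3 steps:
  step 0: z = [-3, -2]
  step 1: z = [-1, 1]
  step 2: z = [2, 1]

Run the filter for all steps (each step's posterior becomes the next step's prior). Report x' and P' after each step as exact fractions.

step 0: x' = [-131/853, -1711/853], P' = [256/853 140/853; 140/853 1516/853]
step 1: x' = [-353006/1325507, 374517/1325507], P' = [396776/1325507 216540/1325507; 216540/1325507 2333564/1325507]
step 2: x' = [368594801/2048189829, 2740187944/2048189829], P' = [613002584/2048189829 334159300/2048189829; 334159300/2048189829 3603863588/2048189829]

step 0: x̄ = F·x = [1, 2]
step 0: P̄ = F·P·Fᵀ + Q = [5 4; 4 14]
step 0: y = z − H·x̄ = [-7, -1]
step 0: S = H·P̄·Hᵀ + R = [54 -20; -20 39]
step 0: K = P̄·Hᵀ·S⁻¹ = [163/853 -157/853; 449/853 274/853]
step 0: x' = x̄ + K·y = [-131/853, -1711/853]
step 0: P' = (I − K·H)·P̄ = [256/853 140/853; 140/853 1516/853]
step 1: x̄ = F·x = [1711/853, 3553/853]
step 1: P̄ = F·P·Fᵀ + Q = [4075/853 3172/853; 3172/853 11145/853]
step 1: y = z − H·x̄ = [-7828/853, 2433/853]
step 1: S = H·P̄·Hᵀ + R = [43545/853 -16477/853; -16477/853 32200/853]
step 1: K = P̄·Hᵀ·S⁻¹ = [252523/1325507 -243447/1325507; 691661/1325507 420986/1325507]
step 1: x' = x̄ + K·y = [-353006/1325507, 374517/1325507]
step 1: P' = (I − K·H)·P̄ = [396776/1325507 216540/1325507; 216540/1325507 2333564/1325507]
step 2: x̄ = F·x = [-374517/1325507, -396028/1325507]
step 2: P̄ = F·P·Fᵀ + Q = [6310085/1325507 4883668/1325507; 4883668/1325507 17224727/1325507]
step 2: y = z − H·x̄ = [3796076/1325507, 597984/1325507]
step 2: S = H·P̄·Hᵀ + R = [67301767/1325507 -25519451/1325507; -25519451/1325507 50015512/1325507]
step 2: K = P̄·Hᵀ·S⁻¹ = [390041117/2048189829 -376212113/2048189829; 1068045547/2048189829 650346422/2048189829]
step 2: x' = x̄ + K·y = [368594801/2048189829, 2740187944/2048189829]
step 2: P' = (I − K·H)·P̄ = [613002584/2048189829 334159300/2048189829; 334159300/2048189829 3603863588/2048189829]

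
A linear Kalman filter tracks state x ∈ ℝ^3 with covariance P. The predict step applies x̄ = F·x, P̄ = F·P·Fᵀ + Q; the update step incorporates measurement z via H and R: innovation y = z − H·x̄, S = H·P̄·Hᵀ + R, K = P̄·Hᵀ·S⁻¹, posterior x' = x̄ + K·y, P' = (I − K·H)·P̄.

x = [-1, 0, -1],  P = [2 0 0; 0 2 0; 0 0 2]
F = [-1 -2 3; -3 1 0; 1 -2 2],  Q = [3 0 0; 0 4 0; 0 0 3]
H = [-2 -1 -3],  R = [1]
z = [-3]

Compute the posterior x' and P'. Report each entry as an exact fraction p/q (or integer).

x' = [265/251, 740/251, -349/502]
P' = [819/251 620/251 -733/251; 620/251 6022/251 -2421/251; -733/251 -2421/251 2621/502]

x̄ = F·x = [-2, 3, -3]
P̄ = F·P·Fᵀ + Q = [31 2 18; 2 24 -10; 18 -10 21]
y = z − H·x̄ = [-13]
S = H·P̄·Hᵀ + R = [502]
K = P̄·Hᵀ·S⁻¹ = [-59/251; 1/251; -89/502]
x' = x̄ + K·y = [265/251, 740/251, -349/502]
P' = (I − K·H)·P̄ = [819/251 620/251 -733/251; 620/251 6022/251 -2421/251; -733/251 -2421/251 2621/502]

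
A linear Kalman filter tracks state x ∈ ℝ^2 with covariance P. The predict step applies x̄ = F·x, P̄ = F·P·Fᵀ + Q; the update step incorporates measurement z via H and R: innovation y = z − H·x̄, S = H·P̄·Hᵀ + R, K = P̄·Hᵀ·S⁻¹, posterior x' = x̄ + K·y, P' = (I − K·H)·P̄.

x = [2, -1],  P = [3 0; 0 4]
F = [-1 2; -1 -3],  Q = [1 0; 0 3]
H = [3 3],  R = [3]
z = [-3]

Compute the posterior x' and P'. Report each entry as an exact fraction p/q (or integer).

x' = [-250/61, 187/61]
P' = [1217/61 -1218/61; -1218/61 1239/61]

x̄ = F·x = [-4, 1]
P̄ = F·P·Fᵀ + Q = [20 -21; -21 42]
y = z − H·x̄ = [6]
S = H·P̄·Hᵀ + R = [183]
K = P̄·Hᵀ·S⁻¹ = [-1/61; 21/61]
x' = x̄ + K·y = [-250/61, 187/61]
P' = (I − K·H)·P̄ = [1217/61 -1218/61; -1218/61 1239/61]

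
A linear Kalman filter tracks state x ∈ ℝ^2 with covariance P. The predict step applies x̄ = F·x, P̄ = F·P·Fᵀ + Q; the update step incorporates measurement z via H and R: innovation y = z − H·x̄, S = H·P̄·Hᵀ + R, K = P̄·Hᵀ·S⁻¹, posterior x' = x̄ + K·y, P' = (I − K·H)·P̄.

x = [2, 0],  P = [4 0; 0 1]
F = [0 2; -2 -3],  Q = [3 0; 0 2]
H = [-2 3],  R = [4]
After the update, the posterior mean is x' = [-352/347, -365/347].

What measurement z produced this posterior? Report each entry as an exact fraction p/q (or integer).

z = [-1]

x̄ = F·x = [0, -4]
P̄ = F·P·Fᵀ + Q = [7 -6; -6 27]
S = H·P̄·Hᵀ + R = [347]
K = P̄·Hᵀ·S⁻¹ = [-32/347; 93/347]
x' − x̄ = [-352/347, 1023/347] = K·y
y = (KᵀK)⁻¹·Kᵀ·(x' − x̄) = [11]
z = y + H·x̄ = [11] + [-12] = [-1]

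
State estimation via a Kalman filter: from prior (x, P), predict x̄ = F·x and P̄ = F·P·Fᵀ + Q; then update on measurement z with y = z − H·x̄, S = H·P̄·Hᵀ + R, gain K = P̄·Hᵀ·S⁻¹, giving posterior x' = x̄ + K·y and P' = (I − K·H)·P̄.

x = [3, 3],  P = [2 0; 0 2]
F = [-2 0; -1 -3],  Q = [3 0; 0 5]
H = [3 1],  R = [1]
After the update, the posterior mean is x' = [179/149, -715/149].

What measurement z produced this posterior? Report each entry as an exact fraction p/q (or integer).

z = [-1]

x̄ = F·x = [-6, -12]
P̄ = F·P·Fᵀ + Q = [11 4; 4 25]
S = H·P̄·Hᵀ + R = [149]
K = P̄·Hᵀ·S⁻¹ = [37/149; 37/149]
x' − x̄ = [1073/149, 1073/149] = K·y
y = (KᵀK)⁻¹·Kᵀ·(x' − x̄) = [29]
z = y + H·x̄ = [29] + [-30] = [-1]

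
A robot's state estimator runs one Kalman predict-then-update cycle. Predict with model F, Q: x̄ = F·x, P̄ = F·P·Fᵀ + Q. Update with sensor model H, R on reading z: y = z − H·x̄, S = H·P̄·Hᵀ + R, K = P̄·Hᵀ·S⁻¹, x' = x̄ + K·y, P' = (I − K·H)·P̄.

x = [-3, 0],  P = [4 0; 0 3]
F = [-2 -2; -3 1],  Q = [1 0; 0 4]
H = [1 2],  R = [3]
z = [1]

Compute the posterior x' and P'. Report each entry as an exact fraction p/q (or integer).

x̄ = F·x = [6, 9]
P̄ = F·P·Fᵀ + Q = [29 18; 18 43]
y = z − H·x̄ = [-23]
S = H·P̄·Hᵀ + R = [276]
K = P̄·Hᵀ·S⁻¹ = [65/276; 26/69]
x' = x̄ + K·y = [7/12, 1/3]
P' = (I − K·H)·P̄ = [3779/276 -448/69; -448/69 263/69]

x' = [7/12, 1/3]
P' = [3779/276 -448/69; -448/69 263/69]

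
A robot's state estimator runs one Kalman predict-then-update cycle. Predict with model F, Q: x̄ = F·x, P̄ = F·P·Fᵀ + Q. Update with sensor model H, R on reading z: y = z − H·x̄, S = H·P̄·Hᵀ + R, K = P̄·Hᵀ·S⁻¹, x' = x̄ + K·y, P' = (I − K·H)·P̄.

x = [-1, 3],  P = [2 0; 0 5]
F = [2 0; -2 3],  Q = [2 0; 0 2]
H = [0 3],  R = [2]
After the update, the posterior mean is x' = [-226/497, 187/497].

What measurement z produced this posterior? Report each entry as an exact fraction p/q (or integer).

x̄ = F·x = [-2, 11]
P̄ = F·P·Fᵀ + Q = [10 -8; -8 55]
S = H·P̄·Hᵀ + R = [497]
K = P̄·Hᵀ·S⁻¹ = [-24/497; 165/497]
x' − x̄ = [768/497, -5280/497] = K·y
y = (KᵀK)⁻¹·Kᵀ·(x' − x̄) = [-32]
z = y + H·x̄ = [-32] + [33] = [1]

z = [1]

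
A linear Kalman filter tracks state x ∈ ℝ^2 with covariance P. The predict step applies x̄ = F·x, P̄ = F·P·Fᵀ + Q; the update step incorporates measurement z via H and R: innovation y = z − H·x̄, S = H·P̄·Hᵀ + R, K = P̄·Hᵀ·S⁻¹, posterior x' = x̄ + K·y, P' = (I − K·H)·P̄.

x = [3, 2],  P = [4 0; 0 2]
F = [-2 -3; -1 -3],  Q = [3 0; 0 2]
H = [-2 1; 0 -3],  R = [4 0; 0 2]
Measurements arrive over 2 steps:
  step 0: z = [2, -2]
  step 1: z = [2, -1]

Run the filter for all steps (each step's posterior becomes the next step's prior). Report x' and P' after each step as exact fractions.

step 0: x' = [-287/360, 637/1080], P' = [29/30 11/90; 11/90 59/270]
step 1: x' = [-53659/88016, 34709/132024], P' = [20255/22004 1301/11002; 1301/11002 1171/5501]

step 0: x̄ = F·x = [-12, -9]
step 0: P̄ = F·P·Fᵀ + Q = [37 26; 26 24]
step 0: y = z − H·x̄ = [-13, -29]
step 0: S = H·P̄·Hᵀ + R = [72 84; 84 218]
step 0: K = P̄·Hᵀ·S⁻¹ = [-163/360 -11/60; -7/1080 -59/180]
step 0: x' = x̄ + K·y = [-287/360, 637/1080]
step 0: P' = (I − K·H)·P̄ = [29/30 11/90; 11/90 59/270]
step 1: x̄ = F·x = [-7/40, -35/36]
step 1: P̄ = F·P·Fᵀ + Q = [103/10 5; 5 17/3]
step 1: y = z − H·x̄ = [118/45, -47/12]
step 1: S = H·P̄·Hᵀ + R = [463/15 13; 13 53]
step 1: K = P̄·Hᵀ·S⁻¹ = [-9477/22004 -3903/22004; -65/11002 -3513/11002]
step 1: x' = x̄ + K·y = [-53659/88016, 34709/132024]
step 1: P' = (I − K·H)·P̄ = [20255/22004 1301/11002; 1301/11002 1171/5501]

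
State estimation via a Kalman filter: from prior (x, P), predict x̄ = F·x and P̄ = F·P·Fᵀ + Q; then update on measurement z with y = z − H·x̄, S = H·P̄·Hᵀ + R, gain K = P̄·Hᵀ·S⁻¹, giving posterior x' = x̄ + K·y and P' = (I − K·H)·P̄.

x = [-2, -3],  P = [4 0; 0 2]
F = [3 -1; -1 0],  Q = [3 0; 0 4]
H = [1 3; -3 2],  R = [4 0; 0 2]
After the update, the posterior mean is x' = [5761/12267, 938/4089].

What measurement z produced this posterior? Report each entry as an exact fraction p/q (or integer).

z = [1, -1]

x̄ = F·x = [-3, 2]
P̄ = F·P·Fᵀ + Q = [41 -12; -12 8]
S = H·P̄·Hᵀ + R = [45 9; 9 547]
K = P̄·Hᵀ·S⁻¹ = [2029/12267 -370/1363; 1016/4089 124/1363]
x' − x̄ = [42562/12267, -7240/4089] = K·y
y = (KᵀK)⁻¹·Kᵀ·(x' − x̄) = [-2, -14]
z = y + H·x̄ = [-2, -14] + [3, 13] = [1, -1]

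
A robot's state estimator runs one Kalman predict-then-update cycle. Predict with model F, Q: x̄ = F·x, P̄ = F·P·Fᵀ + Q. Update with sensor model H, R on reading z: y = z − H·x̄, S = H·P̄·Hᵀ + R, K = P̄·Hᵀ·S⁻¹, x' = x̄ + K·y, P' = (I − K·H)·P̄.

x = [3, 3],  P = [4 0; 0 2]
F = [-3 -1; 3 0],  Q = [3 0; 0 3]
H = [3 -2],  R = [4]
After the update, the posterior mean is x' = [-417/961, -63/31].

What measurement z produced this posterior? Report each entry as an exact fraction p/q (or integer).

z = [3]

x̄ = F·x = [-12, 9]
P̄ = F·P·Fᵀ + Q = [41 -36; -36 39]
S = H·P̄·Hᵀ + R = [961]
K = P̄·Hᵀ·S⁻¹ = [195/961; -6/31]
x' − x̄ = [11115/961, -342/31] = K·y
y = (KᵀK)⁻¹·Kᵀ·(x' − x̄) = [57]
z = y + H·x̄ = [57] + [-54] = [3]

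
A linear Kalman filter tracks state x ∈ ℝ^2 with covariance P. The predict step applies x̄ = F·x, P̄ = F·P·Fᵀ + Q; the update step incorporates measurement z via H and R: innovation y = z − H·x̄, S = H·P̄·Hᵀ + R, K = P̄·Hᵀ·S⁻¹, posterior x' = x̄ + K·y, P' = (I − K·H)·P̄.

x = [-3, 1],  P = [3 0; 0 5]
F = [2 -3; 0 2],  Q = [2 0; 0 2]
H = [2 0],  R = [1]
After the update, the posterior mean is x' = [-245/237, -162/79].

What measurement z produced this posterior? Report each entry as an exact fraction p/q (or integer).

x̄ = F·x = [-9, 2]
P̄ = F·P·Fᵀ + Q = [59 -30; -30 22]
S = H·P̄·Hᵀ + R = [237]
K = P̄·Hᵀ·S⁻¹ = [118/237; -20/79]
x' − x̄ = [1888/237, -320/79] = K·y
y = (KᵀK)⁻¹·Kᵀ·(x' − x̄) = [16]
z = y + H·x̄ = [16] + [-18] = [-2]

z = [-2]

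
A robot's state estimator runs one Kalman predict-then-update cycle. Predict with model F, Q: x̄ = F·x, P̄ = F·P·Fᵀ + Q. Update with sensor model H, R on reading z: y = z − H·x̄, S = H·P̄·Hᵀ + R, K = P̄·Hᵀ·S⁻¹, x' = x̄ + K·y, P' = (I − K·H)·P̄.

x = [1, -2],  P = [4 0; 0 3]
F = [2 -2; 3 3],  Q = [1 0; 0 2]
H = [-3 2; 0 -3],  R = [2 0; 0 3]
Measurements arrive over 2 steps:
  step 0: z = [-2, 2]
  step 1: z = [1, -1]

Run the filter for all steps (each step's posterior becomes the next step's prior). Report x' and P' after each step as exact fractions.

step 0: x' = [1041/3626, -4633/7252], P' = [4637/12691 5553/25382; 5553/25382 16771/50764]
step 1: x' = [6960689/41025607, 19439276/41025607], P' = [12773134/41025607 7561374/41025607; 7561374/41025607 12548689/41025607]

step 0: x̄ = F·x = [6, -3]
step 0: P̄ = F·P·Fᵀ + Q = [29 6; 6 65]
step 0: y = z − H·x̄ = [22, -7]
step 0: S = H·P̄·Hᵀ + R = [451 -336; -336 588]
step 0: K = P̄·Hᵀ·S⁻¹ = [-597/1813 -5553/25382; 4/1813 -16771/50764]
step 0: x' = x̄ + K·y = [1041/3626, -4633/7252]
step 0: P' = (I − K·H)·P̄ = [4637/12691 5553/25382; 5553/25382 16771/50764]
step 1: x̄ = F·x = [6715/3626, -7653/7252]
step 1: P̄ = F·P·Fᵀ + Q = [25798/12691 5331/25382; 5331/25382 619307/50764]
step 1: y = z − H·x̄ = [15712/1813, -30211/7252]
step 1: S = H·P̄·Hᵀ + R = [844885/12691 -904971/12691; -904971/12691 5726055/50764]
step 1: K = P̄·Hᵀ·S⁻¹ = [-11598327/41025607 -7561374/41025607; 1206628/41025607 -12548689/41025607]
step 1: x' = x̄ + K·y = [6960689/41025607, 19439276/41025607]
step 1: P' = (I − K·H)·P̄ = [12773134/41025607 7561374/41025607; 7561374/41025607 12548689/41025607]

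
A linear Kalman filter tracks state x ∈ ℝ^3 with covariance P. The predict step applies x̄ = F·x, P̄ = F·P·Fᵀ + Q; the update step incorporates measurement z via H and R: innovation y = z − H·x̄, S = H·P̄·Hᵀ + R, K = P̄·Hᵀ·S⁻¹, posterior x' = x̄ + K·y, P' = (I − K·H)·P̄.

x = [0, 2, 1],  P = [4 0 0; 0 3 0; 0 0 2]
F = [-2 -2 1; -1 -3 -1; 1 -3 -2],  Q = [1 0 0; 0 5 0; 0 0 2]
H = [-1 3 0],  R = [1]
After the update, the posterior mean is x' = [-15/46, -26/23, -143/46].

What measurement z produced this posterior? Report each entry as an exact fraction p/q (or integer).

z = [-3]

x̄ = F·x = [-3, -7, -8]
P̄ = F·P·Fᵀ + Q = [31 24 6; 24 38 27; 6 27 41]
S = H·P̄·Hᵀ + R = [230]
K = P̄·Hᵀ·S⁻¹ = [41/230; 9/23; 15/46]
x' − x̄ = [123/46, 135/23, 225/46] = K·y
y = (KᵀK)⁻¹·Kᵀ·(x' − x̄) = [15]
z = y + H·x̄ = [15] + [-18] = [-3]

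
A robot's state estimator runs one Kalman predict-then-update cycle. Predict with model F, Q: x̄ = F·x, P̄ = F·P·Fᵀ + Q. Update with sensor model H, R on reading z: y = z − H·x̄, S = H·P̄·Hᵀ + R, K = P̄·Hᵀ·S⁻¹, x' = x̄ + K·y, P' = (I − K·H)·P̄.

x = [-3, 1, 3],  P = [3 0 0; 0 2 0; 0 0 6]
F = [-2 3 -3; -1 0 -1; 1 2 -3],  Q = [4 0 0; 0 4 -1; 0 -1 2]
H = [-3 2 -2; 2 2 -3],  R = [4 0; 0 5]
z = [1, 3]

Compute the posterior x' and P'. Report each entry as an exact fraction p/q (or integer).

x' = [-398/113083, -212307/113083, -541481/226166]
P' = [56600/113083 111188/113083 80212/113083; 111188/113083 624867/113083 470385/113083; 80212/113083 470385/113083 394248/113083]

x̄ = F·x = [0, 0, -10]
P̄ = F·P·Fᵀ + Q = [88 24 60; 24 13 14; 60 14 67]
y = z − H·x̄ = [-19, -27]
S = H·P̄·Hᵀ + R = [1436 38; 38 316]
K = P̄·Hᵀ·S⁻¹ = [-26962/113083 18988/113083; -6150/113083 12191/113083; -44181/226166 -16310/113083]
x' = x̄ + K·y = [-398/113083, -212307/113083, -541481/226166]
P' = (I − K·H)·P̄ = [56600/113083 111188/113083 80212/113083; 111188/113083 624867/113083 470385/113083; 80212/113083 470385/113083 394248/113083]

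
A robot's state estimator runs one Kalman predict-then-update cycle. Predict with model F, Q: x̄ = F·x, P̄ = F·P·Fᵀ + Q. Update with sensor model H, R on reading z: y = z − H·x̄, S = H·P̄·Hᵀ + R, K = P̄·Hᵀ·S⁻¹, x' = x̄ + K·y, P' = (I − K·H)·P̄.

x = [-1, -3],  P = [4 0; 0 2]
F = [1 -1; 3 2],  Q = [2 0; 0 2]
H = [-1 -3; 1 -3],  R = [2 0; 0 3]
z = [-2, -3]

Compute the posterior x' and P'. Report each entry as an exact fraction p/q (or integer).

x' = [618/3277, 4895/6554]
P' = [3432/3277 -216/3277; -216/3277 449/3277]

x̄ = F·x = [2, -9]
P̄ = F·P·Fᵀ + Q = [8 8; 8 46]
y = z − H·x̄ = [-27, -32]
S = H·P̄·Hᵀ + R = [472 406; 406 377]
K = P̄·Hᵀ·S⁻¹ = [-48/113 1360/3277; -39/226 -521/3277]
x' = x̄ + K·y = [618/3277, 4895/6554]
P' = (I − K·H)·P̄ = [3432/3277 -216/3277; -216/3277 449/3277]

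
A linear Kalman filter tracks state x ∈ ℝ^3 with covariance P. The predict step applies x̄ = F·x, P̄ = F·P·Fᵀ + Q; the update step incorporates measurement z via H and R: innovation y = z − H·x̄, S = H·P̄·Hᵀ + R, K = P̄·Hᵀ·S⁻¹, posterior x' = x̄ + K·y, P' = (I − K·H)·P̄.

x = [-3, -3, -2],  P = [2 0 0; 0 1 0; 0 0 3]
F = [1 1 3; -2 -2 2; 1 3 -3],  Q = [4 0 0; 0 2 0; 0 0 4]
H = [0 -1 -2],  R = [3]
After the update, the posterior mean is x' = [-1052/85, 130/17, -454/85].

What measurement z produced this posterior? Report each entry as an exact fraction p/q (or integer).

x̄ = F·x = [-12, 8, -6]
P̄ = F·P·Fᵀ + Q = [34 12 -22; 12 26 -28; -22 -28 42]
S = H·P̄·Hᵀ + R = [85]
K = P̄·Hᵀ·S⁻¹ = [32/85; 6/17; -56/85]
x' − x̄ = [-32/85, -6/17, 56/85] = K·y
y = (KᵀK)⁻¹·Kᵀ·(x' − x̄) = [-1]
z = y + H·x̄ = [-1] + [4] = [3]

z = [3]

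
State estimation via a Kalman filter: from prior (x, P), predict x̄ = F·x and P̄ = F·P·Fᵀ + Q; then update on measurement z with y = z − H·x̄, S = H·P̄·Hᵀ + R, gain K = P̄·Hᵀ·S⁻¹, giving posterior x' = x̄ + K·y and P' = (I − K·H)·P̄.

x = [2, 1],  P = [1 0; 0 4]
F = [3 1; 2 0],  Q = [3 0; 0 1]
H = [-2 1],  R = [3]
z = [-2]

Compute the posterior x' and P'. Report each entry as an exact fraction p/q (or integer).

x' = [8/3, 17/6]
P' = [23/12 53/24; 53/24 191/48]

x̄ = F·x = [7, 4]
P̄ = F·P·Fᵀ + Q = [16 6; 6 5]
y = z − H·x̄ = [8]
S = H·P̄·Hᵀ + R = [48]
K = P̄·Hᵀ·S⁻¹ = [-13/24; -7/48]
x' = x̄ + K·y = [8/3, 17/6]
P' = (I − K·H)·P̄ = [23/12 53/24; 53/24 191/48]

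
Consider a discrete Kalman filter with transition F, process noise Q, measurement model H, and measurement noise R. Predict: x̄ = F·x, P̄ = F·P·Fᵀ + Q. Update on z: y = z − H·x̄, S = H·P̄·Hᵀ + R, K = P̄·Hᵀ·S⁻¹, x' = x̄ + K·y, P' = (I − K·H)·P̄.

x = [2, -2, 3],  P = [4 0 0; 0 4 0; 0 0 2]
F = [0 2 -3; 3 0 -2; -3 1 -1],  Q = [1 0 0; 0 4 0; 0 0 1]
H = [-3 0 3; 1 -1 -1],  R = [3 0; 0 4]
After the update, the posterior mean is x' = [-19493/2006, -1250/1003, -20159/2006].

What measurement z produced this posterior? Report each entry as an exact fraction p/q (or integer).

x̄ = F·x = [-13, 0, -11]
P̄ = F·P·Fᵀ + Q = [35 12 14; 12 48 -32; 14 -32 43]
S = H·P̄·Hᵀ + R = [453 -18; -18 14]
K = P̄·Hᵀ·S⁻¹ = [-120/1003 981/2006; -320/1003 -698/1003; 212/1003 975/2006]
x' − x̄ = [6585/2006, -1250/1003, 1907/2006] = K·y
y = (KᵀK)⁻¹·Kᵀ·(x' − x̄) = [-7, 5]
z = y + H·x̄ = [-7, 5] + [6, -2] = [-1, 3]

z = [-1, 3]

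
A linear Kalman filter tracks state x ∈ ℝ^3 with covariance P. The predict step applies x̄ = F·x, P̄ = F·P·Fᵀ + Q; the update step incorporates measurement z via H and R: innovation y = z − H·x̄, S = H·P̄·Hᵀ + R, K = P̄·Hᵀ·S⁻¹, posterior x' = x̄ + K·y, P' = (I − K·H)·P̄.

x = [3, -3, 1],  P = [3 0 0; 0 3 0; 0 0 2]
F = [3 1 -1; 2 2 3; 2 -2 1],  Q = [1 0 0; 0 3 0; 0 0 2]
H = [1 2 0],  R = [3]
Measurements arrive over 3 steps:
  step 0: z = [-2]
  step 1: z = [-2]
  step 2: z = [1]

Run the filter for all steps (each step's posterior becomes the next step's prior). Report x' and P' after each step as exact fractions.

step 0: x' = [181/96, -15/8, 1729/144], P' = [527/32 -63/8 227/48; -63/8 9/2 -9/4; 227/48 -9/4 1895/72]
step 1: x' = [-4927599/363095, 425831/72619, -1260837/363095], P' = [36530073/363095 -3644166/72619 20781504/363095; -3644166/72619 1871997/72619 -2040108/72619; 20781504/363095 -2040108/72619 17914362/363095]
step 2: x' = [-568962497/46670912, 76705415/11667728, -88697167/23335456], P' = [182727192225/2146861952 -22657105335/536715488 61606365903/1073430976; -22657105335/536715488 2909747049/134178872 -7516189881/268357744; 61606365903/1073430976 -7516189881/268357744 30107352385/536715488]

step 0: x̄ = F·x = [5, 3, 13]
step 0: P̄ = F·P·Fᵀ + Q = [33 18 10; 18 45 6; 10 6 28]
step 0: y = z − H·x̄ = [-13]
step 0: S = H·P̄·Hᵀ + R = [288]
step 0: K = P̄·Hᵀ·S⁻¹ = [23/96; 3/8; 11/144]
step 0: x' = x̄ + K·y = [181/96, -15/8, 1729/144]
step 0: P' = (I − K·H)·P̄ = [527/32 -63/8 227/48; -63/8 9/2 -9/4; 227/48 -9/4 1895/72]
step 1: x̄ = F·x = [-2369/288, 865/24, 703/36]
step 1: P̄ = F·P·Fᵀ + Q = [31367/288 -79/24 3347/36; -79/24 581/2 521/3; 3347/36 521/3 1828/9]
step 1: y = z − H·x̄ = [-18967/288]
step 1: S = H·P̄·Hᵀ + R = [363095/288]
step 1: K = P̄·Hᵀ·S⁻¹ = [29471/363095; 33276/72619; 126808/363095]
step 1: x' = x̄ + K·y = [-4927599/363095, 425831/72619, -1260837/363095]
step 1: P' = (I − K·H)·P̄ = [36530073/363095 -3644166/72619 20781504/363095; -3644166/72619 1871997/72619 -2040108/72619; 20781504/363095 -2040108/72619 17914362/363095]
step 2: x̄ = F·x = [-2278561/72619, -9379399/363095, -3074869/72619]
step 2: P̄ = F·P·Fᵀ + Q = [28559035/72619 34732134/72619 49121862/72619; 34732134/72619 327083703/363095 73895526/72619; 49121862/72619 73895526/72619 94379120/72619]
step 2: y = z − H·x̄ = [30514698/363095]
step 2: S = H·P̄·Hᵀ + R = [2146861952/363095]
step 2: K = P̄·Hᵀ·S⁻¹ = [490116515/2146861952; 206957019/536715488; 492282285/1073430976]
step 2: x' = x̄ + K·y = [-568962497/46670912, 76705415/11667728, -88697167/23335456]
step 2: P' = (I − K·H)·P̄ = [182727192225/2146861952 -22657105335/536715488 61606365903/1073430976; -22657105335/536715488 2909747049/134178872 -7516189881/268357744; 61606365903/1073430976 -7516189881/268357744 30107352385/536715488]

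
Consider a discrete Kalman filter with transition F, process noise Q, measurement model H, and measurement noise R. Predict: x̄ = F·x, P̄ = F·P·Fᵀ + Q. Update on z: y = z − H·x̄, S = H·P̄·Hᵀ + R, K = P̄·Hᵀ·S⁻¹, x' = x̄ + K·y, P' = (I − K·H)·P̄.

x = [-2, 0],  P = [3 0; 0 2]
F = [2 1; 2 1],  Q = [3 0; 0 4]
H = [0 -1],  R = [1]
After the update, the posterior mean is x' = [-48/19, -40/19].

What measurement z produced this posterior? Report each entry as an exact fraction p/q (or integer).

x̄ = F·x = [-4, -4]
P̄ = F·P·Fᵀ + Q = [17 14; 14 18]
S = H·P̄·Hᵀ + R = [19]
K = P̄·Hᵀ·S⁻¹ = [-14/19; -18/19]
x' − x̄ = [28/19, 36/19] = K·y
y = (KᵀK)⁻¹·Kᵀ·(x' − x̄) = [-2]
z = y + H·x̄ = [-2] + [4] = [2]

z = [2]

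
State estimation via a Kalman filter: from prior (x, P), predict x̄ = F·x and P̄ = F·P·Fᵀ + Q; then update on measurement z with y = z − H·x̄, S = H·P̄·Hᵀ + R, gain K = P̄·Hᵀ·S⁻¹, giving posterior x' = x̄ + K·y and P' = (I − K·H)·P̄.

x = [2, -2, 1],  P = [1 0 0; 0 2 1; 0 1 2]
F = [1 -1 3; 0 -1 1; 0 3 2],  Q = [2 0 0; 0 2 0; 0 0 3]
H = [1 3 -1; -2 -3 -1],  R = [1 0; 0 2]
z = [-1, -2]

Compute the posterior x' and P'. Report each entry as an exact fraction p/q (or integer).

x̄ = F·x = [7, 3, -4]
P̄ = F·P·Fᵀ + Q = [17 4 13; 4 4 -1; 13 -1 41]
y = z − H·x̄ = [-21, 17]
S = H·P̄·Hᵀ + R = [99 -52; -52 241]
K = P̄·Hᵀ·S⁻¹ = [788/21155 -5009/21155; 3109/21155 -997/21155; -10799/21155 -7948/21155]
x' = x̄ + K·y = [46384/21155, -18773/21155, 7043/21155]
P' = (I − K·H)·P̄ = [51496/21155 -23947/21155 -21133/21155; -23947/21155 12824/21155 11416/21155; -21133/21155 11416/21155 23914/21155]

x' = [46384/21155, -18773/21155, 7043/21155]
P' = [51496/21155 -23947/21155 -21133/21155; -23947/21155 12824/21155 11416/21155; -21133/21155 11416/21155 23914/21155]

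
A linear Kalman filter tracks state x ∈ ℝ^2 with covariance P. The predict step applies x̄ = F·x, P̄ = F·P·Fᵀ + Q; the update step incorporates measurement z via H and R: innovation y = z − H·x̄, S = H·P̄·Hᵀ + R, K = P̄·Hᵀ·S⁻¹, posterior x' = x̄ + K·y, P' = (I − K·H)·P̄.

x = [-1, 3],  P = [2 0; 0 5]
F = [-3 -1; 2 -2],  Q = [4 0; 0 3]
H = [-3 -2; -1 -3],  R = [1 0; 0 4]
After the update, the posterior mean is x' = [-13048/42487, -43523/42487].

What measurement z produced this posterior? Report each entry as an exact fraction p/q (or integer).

z = [3, 3]

x̄ = F·x = [0, -8]
P̄ = F·P·Fᵀ + Q = [27 -2; -2 31]
S = H·P̄·Hᵀ + R = [344 245; 245 298]
K = P̄·Hᵀ·S⁻¹ = [-17801/42487 11641/42487; 5607/42487 -17584/42487]
x' − x̄ = [-13048/42487, 296373/42487] = K·y
y = (KᵀK)⁻¹·Kᵀ·(x' − x̄) = [-13, -21]
z = y + H·x̄ = [-13, -21] + [16, 24] = [3, 3]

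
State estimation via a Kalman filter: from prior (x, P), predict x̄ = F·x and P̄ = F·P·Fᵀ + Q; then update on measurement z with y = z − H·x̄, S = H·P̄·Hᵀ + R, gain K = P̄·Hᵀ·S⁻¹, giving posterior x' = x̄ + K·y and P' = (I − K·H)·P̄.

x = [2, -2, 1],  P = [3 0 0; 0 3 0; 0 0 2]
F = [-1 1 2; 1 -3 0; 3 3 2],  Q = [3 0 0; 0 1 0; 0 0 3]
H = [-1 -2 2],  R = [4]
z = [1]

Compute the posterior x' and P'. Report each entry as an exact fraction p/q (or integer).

x' = [-685/469, 2806/469, 2676/469]
P' = [7444/469 -3650/469 118/469; -3650/469 7143/469 5146/469; 118/469 5146/469 5521/469]

x̄ = F·x = [-2, 8, 2]
P̄ = F·P·Fᵀ + Q = [17 -12 8; -12 31 -18; 8 -18 65]
y = z − H·x̄ = [11]
S = H·P̄·Hᵀ + R = [469]
K = P̄·Hᵀ·S⁻¹ = [23/469; -86/469; 158/469]
x' = x̄ + K·y = [-685/469, 2806/469, 2676/469]
P' = (I − K·H)·P̄ = [7444/469 -3650/469 118/469; -3650/469 7143/469 5146/469; 118/469 5146/469 5521/469]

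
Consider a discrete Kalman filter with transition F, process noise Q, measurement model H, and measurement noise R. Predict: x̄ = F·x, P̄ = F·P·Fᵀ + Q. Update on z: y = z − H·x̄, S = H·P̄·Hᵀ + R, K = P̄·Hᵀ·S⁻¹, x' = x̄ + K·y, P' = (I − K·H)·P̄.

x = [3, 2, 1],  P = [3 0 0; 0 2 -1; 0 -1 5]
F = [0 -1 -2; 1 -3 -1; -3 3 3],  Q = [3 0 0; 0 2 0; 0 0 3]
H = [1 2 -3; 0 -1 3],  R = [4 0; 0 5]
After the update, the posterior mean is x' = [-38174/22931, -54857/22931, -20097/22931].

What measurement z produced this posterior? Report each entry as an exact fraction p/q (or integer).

x̄ = F·x = [-4, -4, 0]
P̄ = F·P·Fᵀ + Q = [21 9 -27; 9 22 -30; -27 -30 75]
S = H·P̄·Hᵀ + R = [1346 -1079; -1079 882]
K = P̄·Hᵀ·S⁻¹ = [8730/22931 8340/22931; 5278/22931 3545/22931; -39/22931 6582/22931]
x' − x̄ = [53550/22931, 36867/22931, -20097/22931] = K·y
y = (KᵀK)⁻¹·Kᵀ·(x' − x̄) = [9, -3]
z = y + H·x̄ = [9, -3] + [-12, 4] = [-3, 1]

z = [-3, 1]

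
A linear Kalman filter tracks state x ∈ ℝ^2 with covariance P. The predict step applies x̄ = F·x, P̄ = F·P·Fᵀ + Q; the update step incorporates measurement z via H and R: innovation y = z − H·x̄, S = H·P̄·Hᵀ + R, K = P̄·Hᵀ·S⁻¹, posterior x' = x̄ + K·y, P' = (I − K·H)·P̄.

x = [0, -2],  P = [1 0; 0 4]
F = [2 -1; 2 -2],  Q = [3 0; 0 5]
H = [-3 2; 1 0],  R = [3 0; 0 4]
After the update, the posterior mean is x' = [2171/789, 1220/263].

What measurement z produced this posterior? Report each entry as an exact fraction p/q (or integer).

z = [1, 3]

x̄ = F·x = [2, 4]
P̄ = F·P·Fᵀ + Q = [11 12; 12 25]
S = H·P̄·Hᵀ + R = [58 -9; -9 15]
K = P̄·Hᵀ·S⁻¹ = [-12/263 557/789; 106/263 274/263]
x' − x̄ = [593/789, 168/263] = K·y
y = (KᵀK)⁻¹·Kᵀ·(x' − x̄) = [-1, 1]
z = y + H·x̄ = [-1, 1] + [2, 2] = [1, 3]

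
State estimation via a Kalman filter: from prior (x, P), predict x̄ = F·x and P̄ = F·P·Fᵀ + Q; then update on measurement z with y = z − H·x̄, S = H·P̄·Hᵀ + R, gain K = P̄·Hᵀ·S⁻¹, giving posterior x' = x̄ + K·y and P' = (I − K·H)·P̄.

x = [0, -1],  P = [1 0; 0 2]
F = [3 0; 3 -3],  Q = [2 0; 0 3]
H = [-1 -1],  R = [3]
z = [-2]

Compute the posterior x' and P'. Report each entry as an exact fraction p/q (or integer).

x' = [-10/31, 147/62]
P' = [141/31 -111/31; -111/31 339/62]

x̄ = F·x = [0, 3]
P̄ = F·P·Fᵀ + Q = [11 9; 9 30]
y = z − H·x̄ = [1]
S = H·P̄·Hᵀ + R = [62]
K = P̄·Hᵀ·S⁻¹ = [-10/31; -39/62]
x' = x̄ + K·y = [-10/31, 147/62]
P' = (I − K·H)·P̄ = [141/31 -111/31; -111/31 339/62]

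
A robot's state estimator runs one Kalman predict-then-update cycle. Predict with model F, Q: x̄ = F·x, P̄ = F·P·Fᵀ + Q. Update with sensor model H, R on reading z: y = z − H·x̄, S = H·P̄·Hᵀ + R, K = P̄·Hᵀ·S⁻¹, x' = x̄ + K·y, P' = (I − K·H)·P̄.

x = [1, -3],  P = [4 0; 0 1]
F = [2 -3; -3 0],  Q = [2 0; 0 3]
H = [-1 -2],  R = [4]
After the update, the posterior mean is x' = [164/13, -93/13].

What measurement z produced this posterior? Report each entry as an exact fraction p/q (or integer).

z = [2]

x̄ = F·x = [11, -3]
P̄ = F·P·Fᵀ + Q = [27 -24; -24 39]
S = H·P̄·Hᵀ + R = [91]
K = P̄·Hᵀ·S⁻¹ = [3/13; -54/91]
x' − x̄ = [21/13, -54/13] = K·y
y = (KᵀK)⁻¹·Kᵀ·(x' − x̄) = [7]
z = y + H·x̄ = [7] + [-5] = [2]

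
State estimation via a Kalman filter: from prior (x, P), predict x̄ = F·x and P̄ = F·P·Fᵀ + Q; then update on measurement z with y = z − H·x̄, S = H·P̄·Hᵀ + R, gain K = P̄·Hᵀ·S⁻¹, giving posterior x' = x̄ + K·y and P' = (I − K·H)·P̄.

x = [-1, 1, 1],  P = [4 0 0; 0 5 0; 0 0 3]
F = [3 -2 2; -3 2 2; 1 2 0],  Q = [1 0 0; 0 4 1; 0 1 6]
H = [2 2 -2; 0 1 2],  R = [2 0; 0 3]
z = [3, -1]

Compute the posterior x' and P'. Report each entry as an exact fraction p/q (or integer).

x' = [-15874/11537, 19020/11537, -14405/11537]
P' = [535707/11537 -358366/11537 175580/11537; -358366/11537 246050/11537 -114949/11537; 175580/11537 -114949/11537 61967/11537]

x̄ = F·x = [-3, 7, 1]
P̄ = F·P·Fᵀ + Q = [69 -44 -8; -44 72 9; -8 9 30]
y = z − H·x̄ = [-3, -10]
S = H·P̄·Hᵀ + R = [326 -78; -78 231]
K = P̄·Hᵀ·S⁻¹ = [1761/11537 -2402/11537; 2633/11537 5384/11537; -1336/11537 2995/11537]
x' = x̄ + K·y = [-15874/11537, 19020/11537, -14405/11537]
P' = (I − K·H)·P̄ = [535707/11537 -358366/11537 175580/11537; -358366/11537 246050/11537 -114949/11537; 175580/11537 -114949/11537 61967/11537]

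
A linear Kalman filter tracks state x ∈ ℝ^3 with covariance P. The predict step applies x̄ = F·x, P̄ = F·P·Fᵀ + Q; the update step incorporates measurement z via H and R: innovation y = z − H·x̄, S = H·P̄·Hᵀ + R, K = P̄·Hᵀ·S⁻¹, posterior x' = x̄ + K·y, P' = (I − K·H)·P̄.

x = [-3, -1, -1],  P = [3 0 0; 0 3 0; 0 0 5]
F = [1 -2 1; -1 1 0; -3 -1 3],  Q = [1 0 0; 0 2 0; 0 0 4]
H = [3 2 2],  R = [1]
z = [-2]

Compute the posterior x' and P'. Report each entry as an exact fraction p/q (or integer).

x' = [-1105/311, 615/311, 735/311]
P' = [8301/622 -5667/622 -3375/311; -5667/622 4975/622 1763/311; -3375/311 1763/311 3351/311]

x̄ = F·x = [-2, 2, 7]
P̄ = F·P·Fᵀ + Q = [21 -9 12; -9 8 6; 12 6 79]
y = z − H·x̄ = [-14]
S = H·P̄·Hᵀ + R = [622]
K = P̄·Hᵀ·S⁻¹ = [69/622; 1/622; 103/311]
x' = x̄ + K·y = [-1105/311, 615/311, 735/311]
P' = (I − K·H)·P̄ = [8301/622 -5667/622 -3375/311; -5667/622 4975/622 1763/311; -3375/311 1763/311 3351/311]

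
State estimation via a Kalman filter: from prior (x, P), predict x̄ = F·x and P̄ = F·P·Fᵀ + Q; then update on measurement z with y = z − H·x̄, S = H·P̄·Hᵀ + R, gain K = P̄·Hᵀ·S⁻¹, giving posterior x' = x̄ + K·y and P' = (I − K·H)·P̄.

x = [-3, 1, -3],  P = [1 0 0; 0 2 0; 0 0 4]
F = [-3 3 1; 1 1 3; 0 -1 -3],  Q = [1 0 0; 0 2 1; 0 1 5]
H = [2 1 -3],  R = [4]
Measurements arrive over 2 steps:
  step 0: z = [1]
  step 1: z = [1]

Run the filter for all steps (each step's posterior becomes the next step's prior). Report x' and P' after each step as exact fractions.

step 0: x̄ = F·x = [9, -11, 8]
step 0: P̄ = F·P·Fᵀ + Q = [32 15 -18; 15 41 -37; -18 -37 43]
step 0: y = z − H·x̄ = [18]
step 0: S = H·P̄·Hᵀ + R = [1058]
step 0: K = P̄·Hᵀ·S⁻¹ = [133/1058; 91/529; -101/529]
step 0: x' = x̄ + K·y = [5958/529, -4181/529, 2414/529]
step 0: P' = (I − K·H)·P̄ = [16167/1058 -4168/529 3911/529; -4168/529 5127/529 -1191/529; 3911/529 -1191/529 2345/529]
step 1: x̄ = F·x = [-28003/529, 9019/529, -3061/529]
step 1: P̄ = F·P·Fᵀ + Q = [332361/1058 -90065/1058 12189/529; -90065/1058 86715/1058 -26122/529; 12189/529 -26122/529 21731/529]
step 1: y = z − H·x̄ = [38333/529]
step 1: S = H·P̄·Hᵀ + R = [1472217/1058]
step 1: K = P̄·Hᵀ·S⁻¹ = [501523/1472217; 63317/1472217; -133874/1472217]
step 1: x' = x̄ + K·y = [-41590948/1472217, 29688196/1472217, -18219751/1472217]
step 1: P' = (I − K·H)·P̄ = [224746876/1472217 -155340412/1472217 97382416/1472217; -155340412/1472217 116875477/1472217 -64686205/1472217; 97382416/1472217 -64686205/1472217 43538041/1472217]

step 0: x' = [5958/529, -4181/529, 2414/529], P' = [16167/1058 -4168/529 3911/529; -4168/529 5127/529 -1191/529; 3911/529 -1191/529 2345/529]
step 1: x' = [-41590948/1472217, 29688196/1472217, -18219751/1472217], P' = [224746876/1472217 -155340412/1472217 97382416/1472217; -155340412/1472217 116875477/1472217 -64686205/1472217; 97382416/1472217 -64686205/1472217 43538041/1472217]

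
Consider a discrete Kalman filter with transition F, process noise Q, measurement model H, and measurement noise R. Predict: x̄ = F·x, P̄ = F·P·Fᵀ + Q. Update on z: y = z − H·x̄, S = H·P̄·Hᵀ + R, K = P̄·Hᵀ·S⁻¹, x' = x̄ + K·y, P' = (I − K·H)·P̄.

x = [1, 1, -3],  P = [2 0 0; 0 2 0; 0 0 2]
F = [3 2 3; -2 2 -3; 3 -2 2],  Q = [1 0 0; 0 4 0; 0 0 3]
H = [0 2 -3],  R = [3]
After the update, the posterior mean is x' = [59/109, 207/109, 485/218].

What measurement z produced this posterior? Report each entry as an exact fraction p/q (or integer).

z = [-3]

x̄ = F·x = [-4, 9, -5]
P̄ = F·P·Fᵀ + Q = [45 -22 22; -22 38 -32; 22 -32 37]
S = H·P̄·Hᵀ + R = [872]
K = P̄·Hᵀ·S⁻¹ = [-55/436; 43/218; -175/872]
x' − x̄ = [495/109, -774/109, 1575/218] = K·y
y = (KᵀK)⁻¹·Kᵀ·(x' − x̄) = [-36]
z = y + H·x̄ = [-36] + [33] = [-3]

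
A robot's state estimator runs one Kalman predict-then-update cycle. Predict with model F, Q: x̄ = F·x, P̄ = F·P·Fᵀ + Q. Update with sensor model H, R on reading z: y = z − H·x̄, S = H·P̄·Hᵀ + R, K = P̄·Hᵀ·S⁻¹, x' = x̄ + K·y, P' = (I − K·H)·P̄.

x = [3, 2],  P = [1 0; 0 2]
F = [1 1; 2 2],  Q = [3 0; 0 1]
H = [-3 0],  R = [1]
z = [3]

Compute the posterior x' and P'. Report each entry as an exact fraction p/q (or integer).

x' = [-49/55, 226/55]
P' = [6/55 6/55; 6/55 391/55]

x̄ = F·x = [5, 10]
P̄ = F·P·Fᵀ + Q = [6 6; 6 13]
y = z − H·x̄ = [18]
S = H·P̄·Hᵀ + R = [55]
K = P̄·Hᵀ·S⁻¹ = [-18/55; -18/55]
x' = x̄ + K·y = [-49/55, 226/55]
P' = (I − K·H)·P̄ = [6/55 6/55; 6/55 391/55]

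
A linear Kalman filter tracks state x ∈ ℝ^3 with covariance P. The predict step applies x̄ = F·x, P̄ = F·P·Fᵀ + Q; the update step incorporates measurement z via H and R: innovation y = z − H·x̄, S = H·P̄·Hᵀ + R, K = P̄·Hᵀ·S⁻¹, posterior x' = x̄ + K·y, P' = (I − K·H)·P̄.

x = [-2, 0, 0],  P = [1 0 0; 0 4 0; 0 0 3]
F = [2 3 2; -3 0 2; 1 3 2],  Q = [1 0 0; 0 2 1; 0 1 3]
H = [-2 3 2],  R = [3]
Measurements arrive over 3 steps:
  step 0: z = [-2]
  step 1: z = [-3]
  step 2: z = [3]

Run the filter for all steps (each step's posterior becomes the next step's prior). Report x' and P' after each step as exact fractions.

step 0: x' = [-700/139, -90/139, -686/139], P' = [7295/139 372/139 6746/139; 372/139 465/278 81/139; 6746/139 81/139 6650/139]
step 1: x' = [-105723/39739, -11545/11354, -103720/39739], P' = [6322683/79478 43987/5677 5319333/79478; 43987/5677 3785/1622 25966/5677; 5319333/79478 25966/5677 4715073/79478]
step 2: x' = [-3255604787/473059474, 90097571/236529737, -2813779793/473059474], P' = [32889198129/473059474 1532099744/236529737 27843951903/473059474; 1532099744/236529737 518678909/236529737 833719259/236529737; 27843951903/473059474 833719259/236529737 25009370451/473059474]

step 0: x̄ = F·x = [-4, 6, -2]
step 0: P̄ = F·P·Fᵀ + Q = [53 6 50; 6 23 10; 50 10 52]
step 0: y = z − H·x̄ = [-24]
step 0: S = H·P̄·Hᵀ + R = [278]
step 0: K = P̄·Hᵀ·S⁻¹ = [6/139; 77/278; 17/139]
step 0: x' = x̄ + K·y = [-700/139, -90/139, -686/139]
step 0: P' = (I − K·H)·P̄ = [7295/139 372/139 6746/139; 372/139 465/278 81/139; 6746/139 81/139 6650/139]
step 1: x̄ = F·x = [-3042/139, 728/139, -2342/139]
step 1: P̄ = F·P·Fᵀ + Q = [234831/278 -33524/139 176157/278; -33524/139 11581/139 -24992/139; 176157/278 -24992/139 133185/278]
step 1: y = z − H·x̄ = [-4001/139]
step 1: S = H·P̄·Hᵀ + R = [238434/139]
step 1: K = P̄·Hᵀ·S⁻¹ = [-26541/39739; 2467/11354; -19658/39739]
step 1: x' = x̄ + K·y = [-105723/39739, -11545/11354, -103720/39739]
step 1: P' = (I − K·H)·P̄ = [6322683/79478 43987/5677 5319333/79478; 43987/5677 3785/1622 25966/5677; 5319333/79478 25966/5677 4715073/79478]
step 2: x̄ = F·x = [-1080217/79478, 109729/39739, -868771/79478]
step 2: P̄ = F·P·Fᵀ + Q = [100206455/79478 -16537845/39739 74995491/79478; -16537845/39739 12091399/79478 -24666829/79478; 74995491/79478 -24666829/79478 28212561/39739]
step 2: y = z − H·x̄ = [-421416/39739]
step 2: S = H·P̄·Hᵀ + R = [236529737/79478]
step 2: K = P̄·Hᵀ·S⁻¹ = [-149648998/236529737; 53091919/236529737; -111141225/236529737]
step 2: x' = x̄ + K·y = [-3255604787/473059474, 90097571/236529737, -2813779793/473059474]
step 2: P' = (I − K·H)·P̄ = [32889198129/473059474 1532099744/236529737 27843951903/473059474; 1532099744/236529737 518678909/236529737 833719259/236529737; 27843951903/473059474 833719259/236529737 25009370451/473059474]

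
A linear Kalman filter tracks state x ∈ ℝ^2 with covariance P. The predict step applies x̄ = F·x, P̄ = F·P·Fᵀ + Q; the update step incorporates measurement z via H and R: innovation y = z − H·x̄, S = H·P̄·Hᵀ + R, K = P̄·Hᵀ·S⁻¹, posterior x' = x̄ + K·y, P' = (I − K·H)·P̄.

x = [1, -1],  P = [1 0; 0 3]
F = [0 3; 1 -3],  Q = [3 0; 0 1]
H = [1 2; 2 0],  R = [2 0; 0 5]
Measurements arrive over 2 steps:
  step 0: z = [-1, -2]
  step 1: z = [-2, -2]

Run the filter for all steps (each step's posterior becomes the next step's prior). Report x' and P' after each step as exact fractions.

step 0: x' = [-297/337, 199/1348], P' = [390/337 -210/337; -210/337 2123/2696]
step 1: x' = [-57944/71449, -1559953/2786511], P' = [77130/71449 -41270/71449; -41270/71449 2128508/2786511]

step 0: x̄ = F·x = [-3, 4]
step 0: P̄ = F·P·Fᵀ + Q = [30 -27; -27 29]
step 0: y = z − H·x̄ = [-6, 4]
step 0: S = H·P̄·Hᵀ + R = [40 -48; -48 125]
step 0: K = P̄·Hᵀ·S⁻¹ = [-15/337 156/337; 1283/2696 -84/337]
step 0: x' = x̄ + K·y = [-297/337, 199/1348]
step 0: P' = (I − K·H)·P̄ = [390/337 -210/337; -210/337 2123/2696]
step 1: x̄ = F·x = [597/1348, -1785/1348]
step 1: P̄ = F·P·Fᵀ + Q = [27195/2696 -24147/2696; -24147/2696 35003/2696]
step 1: y = z − H·x̄ = [277/1348, -1945/674]
step 1: S = H·P̄·Hᵀ + R = [76011/2696 -21099/1348; -21099/1348 30565/674]
step 1: K = P̄·Hᵀ·S⁻¹ = [-2705/71449 30852/71449; 1323743/2786511 -16508/71449]
step 1: x' = x̄ + K·y = [-57944/71449, -1559953/2786511]
step 1: P' = (I − K·H)·P̄ = [77130/71449 -41270/71449; -41270/71449 2128508/2786511]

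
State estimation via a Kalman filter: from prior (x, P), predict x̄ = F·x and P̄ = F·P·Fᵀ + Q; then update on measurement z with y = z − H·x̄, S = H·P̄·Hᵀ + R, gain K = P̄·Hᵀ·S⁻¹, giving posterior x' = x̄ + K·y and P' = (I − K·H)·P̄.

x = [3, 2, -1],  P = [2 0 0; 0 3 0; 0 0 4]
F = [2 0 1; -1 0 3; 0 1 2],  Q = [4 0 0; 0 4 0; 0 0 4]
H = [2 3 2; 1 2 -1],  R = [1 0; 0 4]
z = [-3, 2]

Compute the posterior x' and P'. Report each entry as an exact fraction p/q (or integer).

x' = [153509/27649, -91748/27649, -56257/27649]
P' = [296080/27649 -168136/27649 -42976/27649; -168136/27649 103886/27649 13940/27649; -42976/27649 13940/27649 25596/27649]

x̄ = F·x = [5, -6, 0]
P̄ = F·P·Fᵀ + Q = [16 8 8; 8 42 24; 8 24 23]
y = z − H·x̄ = [5, 9]
S = H·P̄·Hᵀ + R = [983 318; 318 131]
K = P̄·Hᵀ·S⁻¹ = [1800/27649 696/27649; 3266/27649 6424/27649; 7060/27649 -10173/27649]
x' = x̄ + K·y = [153509/27649, -91748/27649, -56257/27649]
P' = (I − K·H)·P̄ = [296080/27649 -168136/27649 -42976/27649; -168136/27649 103886/27649 13940/27649; -42976/27649 13940/27649 25596/27649]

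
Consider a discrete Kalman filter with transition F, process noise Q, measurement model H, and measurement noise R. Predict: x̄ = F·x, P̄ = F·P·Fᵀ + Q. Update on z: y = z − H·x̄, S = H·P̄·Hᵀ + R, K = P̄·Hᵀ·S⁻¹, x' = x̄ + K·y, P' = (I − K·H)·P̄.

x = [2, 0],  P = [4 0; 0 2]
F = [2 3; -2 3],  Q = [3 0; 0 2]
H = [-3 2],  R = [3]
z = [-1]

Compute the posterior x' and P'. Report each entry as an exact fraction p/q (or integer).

x̄ = F·x = [4, -4]
P̄ = F·P·Fᵀ + Q = [37 2; 2 36]
y = z − H·x̄ = [19]
S = H·P̄·Hᵀ + R = [456]
K = P̄·Hᵀ·S⁻¹ = [-107/456; 11/76]
x' = x̄ + K·y = [-11/24, -5/4]
P' = (I − K·H)·P̄ = [5423/456 1329/76; 1329/76 1005/38]

x' = [-11/24, -5/4]
P' = [5423/456 1329/76; 1329/76 1005/38]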